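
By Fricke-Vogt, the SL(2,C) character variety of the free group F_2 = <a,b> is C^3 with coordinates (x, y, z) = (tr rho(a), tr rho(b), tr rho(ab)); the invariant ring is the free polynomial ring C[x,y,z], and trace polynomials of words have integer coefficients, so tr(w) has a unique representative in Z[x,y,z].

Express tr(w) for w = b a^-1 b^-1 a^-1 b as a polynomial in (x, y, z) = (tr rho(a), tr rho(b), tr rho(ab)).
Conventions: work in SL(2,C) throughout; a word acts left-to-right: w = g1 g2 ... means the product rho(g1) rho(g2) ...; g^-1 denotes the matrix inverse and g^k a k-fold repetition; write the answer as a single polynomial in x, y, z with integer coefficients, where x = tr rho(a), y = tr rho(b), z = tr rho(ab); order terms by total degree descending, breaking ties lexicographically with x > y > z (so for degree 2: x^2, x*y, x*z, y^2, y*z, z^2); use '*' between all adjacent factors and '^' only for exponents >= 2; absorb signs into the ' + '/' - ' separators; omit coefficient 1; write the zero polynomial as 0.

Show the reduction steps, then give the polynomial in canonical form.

x*y^2*z - y^3 - y*z^2 - x*z + 3*y

next, trace(a^-1 b) = trace(b) trace(a) - trace(b a)   [inverse elimination on a] = x*y - z
trace(a^2 b) = trace(a) trace(b a) - trace(b)   [square of a] = x*z - y
and trace(a^2) = trace(a) trace(a) - trace(1)   [square of a] = x^2 - 2
trace(a b^2 a) = trace(b) trace(a^2 b) - trace(a^2)   [square of b] = x*y*z - x^2 - y^2 + 2
trace(a b a b) = trace(b a) trace(b a) - trace(1)   [split at a repeated b] = z^2 - 2
trace(a b^2 a b) = trace(b) trace(a b a b) - trace(a b a)   [square of b] = y*z^2 - x*z - y
trace(b^2 a b^-1 a) = trace(a b^2 a) trace(b) - trace(a b^2 a b)   [inverse elimination on b] = x*y^2*z - x^2*y - y^3 - y*z^2 + x*z + 3*y
trace(b^-1 a^-1 b^2 a) = trace(b^2 a b^-1) trace(a) - trace(b^2 a b^-1 a)   [inverse elimination on a] = -x*y^2*z + x^2*y + y^3 + y*z^2 - 3*y
next, trace(b a^-1 b^-1 a^-1 b) = trace(b^-1 a^-1 b^2) trace(a) - trace(b^-1 a^-1 b^2 a)   [inverse elimination on a] = x*y^2*z - y^3 - y*z^2 - x*z + 3*y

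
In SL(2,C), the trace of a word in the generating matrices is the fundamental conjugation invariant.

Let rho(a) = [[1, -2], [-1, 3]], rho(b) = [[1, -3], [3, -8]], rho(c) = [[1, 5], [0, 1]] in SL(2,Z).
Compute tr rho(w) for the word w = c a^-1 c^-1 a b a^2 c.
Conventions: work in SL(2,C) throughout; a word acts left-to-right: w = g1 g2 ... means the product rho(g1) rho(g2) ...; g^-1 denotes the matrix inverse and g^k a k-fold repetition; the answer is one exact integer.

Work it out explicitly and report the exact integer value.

-5232

rho(c) = [[1, 5], [0, 1]]
... * rho(a^-1) = [[3, 2], [1, 1]]  ->  [[8, 7], [1, 1]]
... * rho(c^-1) = [[1, -5], [0, 1]]  ->  [[8, -33], [1, -4]]
... * rho(a) = [[1, -2], [-1, 3]]  ->  [[41, -115], [5, -14]]
... * rho(b) = [[1, -3], [3, -8]]  ->  [[-304, 797], [-37, 97]]
... * rho(a) = [[1, -2], [-1, 3]]  ->  [[-1101, 2999], [-134, 365]]
... * rho(a) = [[1, -2], [-1, 3]]  ->  [[-4100, 11199], [-499, 1363]]
... * rho(c) = [[1, 5], [0, 1]]  ->  [[-4100, -9301], [-499, -1132]]
tr = -4100 + -1132 = -5232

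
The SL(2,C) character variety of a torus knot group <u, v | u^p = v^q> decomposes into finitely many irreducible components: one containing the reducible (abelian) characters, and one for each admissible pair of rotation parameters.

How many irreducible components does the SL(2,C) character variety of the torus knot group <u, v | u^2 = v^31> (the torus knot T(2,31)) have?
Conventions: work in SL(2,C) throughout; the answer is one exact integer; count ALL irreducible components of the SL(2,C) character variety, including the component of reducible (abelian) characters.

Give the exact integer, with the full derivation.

16

In the torus knot group T(2,31), u^2 = v^31 is central, so an irreducible representation sends it to +I or -I (Schur).
So on each irreducible component the traces are pinned: tr(u) = 2*cos(pi*alpha/2) with 1 <= alpha <= 1, tr(v) = 2*cos(pi*beta/31) with 1 <= beta <= 30.
u^2 = (-1)^alpha I and v^31 = (-1)^beta I must agree, so alpha and beta have equal parity.
Enumerate parity-matched pairs: 1*15 odd-odd plus 0*15 even-even gives 15.
Total: 15 irreducible-character components + 1 reducible (abelian) component = 16.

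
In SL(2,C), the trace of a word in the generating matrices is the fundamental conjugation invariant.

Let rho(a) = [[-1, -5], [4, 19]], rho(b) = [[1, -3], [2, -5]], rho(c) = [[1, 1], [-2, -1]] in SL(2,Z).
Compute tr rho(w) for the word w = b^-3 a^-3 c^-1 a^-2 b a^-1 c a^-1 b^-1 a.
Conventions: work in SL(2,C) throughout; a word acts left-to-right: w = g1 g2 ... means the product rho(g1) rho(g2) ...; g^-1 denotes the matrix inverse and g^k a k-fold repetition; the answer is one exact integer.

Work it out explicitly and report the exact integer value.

rho(b^-1) = [[-5, 3], [-2, 1]]
... * rho(b^-1) = [[-5, 3], [-2, 1]]  ->  [[19, -12], [8, -5]]
... * rho(b^-1) = [[-5, 3], [-2, 1]]  ->  [[-71, 45], [-30, 19]]
... * rho(a^-1) = [[19, 5], [-4, -1]]  ->  [[-1529, -400], [-646, -169]]
... * rho(a^-1) = [[19, 5], [-4, -1]]  ->  [[-27451, -7245], [-11598, -3061]]
... * rho(a^-1) = [[19, 5], [-4, -1]]  ->  [[-492589, -130010], [-208118, -54929]]
... * rho(c^-1) = [[-1, -1], [2, 1]]  ->  [[232569, 362579], [98260, 153189]]
... * rho(a^-1) = [[19, 5], [-4, -1]]  ->  [[2968495, 800266], [1254184, 338111]]
... * rho(a^-1) = [[19, 5], [-4, -1]]  ->  [[53200341, 14042209], [22477052, 5932809]]
... * rho(b) = [[1, -3], [2, -5]]  ->  [[81284759, -229812068], [34342670, -97095201]]
... * rho(a^-1) = [[19, 5], [-4, -1]]  ->  [[2463658693, 636235863], [1040891534, 268808551]]
... * rho(c) = [[1, 1], [-2, -1]]  ->  [[1191186967, 1827422830], [503274432, 772082983]]
... * rho(a^-1) = [[19, 5], [-4, -1]]  ->  [[15322861053, 4128512005], [6473882276, 1744289177]]
... * rho(b^-1) = [[-5, 3], [-2, 1]]  ->  [[-84871329275, 50097095164], [-35857989734, 21165936005]]
... * rho(a) = [[-1, -5], [4, 19]]  ->  [[285259709931, 1376201454491], [120521733754, 581442732765]]
tr = 285259709931 + 581442732765 = 866702442696

866702442696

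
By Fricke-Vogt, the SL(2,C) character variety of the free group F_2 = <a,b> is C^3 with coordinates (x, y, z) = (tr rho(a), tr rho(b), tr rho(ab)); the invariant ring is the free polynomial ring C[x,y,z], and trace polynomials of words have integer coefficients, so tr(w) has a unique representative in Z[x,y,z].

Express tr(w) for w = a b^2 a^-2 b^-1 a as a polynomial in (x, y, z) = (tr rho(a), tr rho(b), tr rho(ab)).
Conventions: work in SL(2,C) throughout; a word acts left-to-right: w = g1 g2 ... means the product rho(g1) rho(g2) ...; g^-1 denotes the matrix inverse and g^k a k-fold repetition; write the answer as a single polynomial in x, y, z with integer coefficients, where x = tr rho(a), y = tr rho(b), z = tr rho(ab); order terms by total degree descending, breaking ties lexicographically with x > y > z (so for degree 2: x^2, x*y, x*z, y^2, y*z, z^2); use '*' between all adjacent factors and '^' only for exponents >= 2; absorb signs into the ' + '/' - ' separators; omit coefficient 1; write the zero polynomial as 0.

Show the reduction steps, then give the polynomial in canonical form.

trace(b^2) = trace(b)*trace(b) - trace(1) = y^2 - 2
trace(b^2 a) = trace(b)*trace(a b) - trace(a) = y*z - x
trace(b a^2 b) = trace(a)*trace(b^2 a) - trace(b^2) = x*y*z - x^2 - y^2 + 2
trace(b a^2) = trace(a)*trace(b a) - trace(b) = x*z - y
trace(b a^2 b^2) = trace(b)*trace(b a^2 b) - trace(b a^2) = x*y^2*z - x^2*y - y^3 - x*z + 3*y
trace(b a b a) = trace(a b)*trace(a b) - trace(1) = z^2 - 2
trace(a b a^2 b) = trace(a)*trace(b a b a) - trace(b a b) = x*z^2 - y*z - x
trace(a b a^2) = trace(a)*trace(a b a) - trace(a b) = x^2*z - x*y - z
trace(b a^2 b^2 a) = trace(b)*trace(a b a^2 b) - trace(a b a^2) = x*y*z^2 - x^2*z - y^2*z + z
trace(a^-1 b a^2 b^2) = trace(b a^2 b^2)*trace(a) - trace(b a^2 b^2 a) = x^2*y^2*z - x^3*y - x*y^3 - x*y*z^2 + y^2*z + 3*x*y - z
trace(a^2 b^2 a^-2 b) = trace(a^-1 b a^2 b^2)*trace(a) - trace(a^-1 b a^2 b^2 a) = x^3*y^2*z - x^4*y - x^2*y^3 - x^2*y*z^2 + 4*x^2*y + y^3 - 3*y
trace(a b^2 a^-2 b^-1 a) = trace(a^2 b^2 a^-2)*trace(b) - trace(a^2 b^2 a^-2 b) = -x^3*y^2*z + x^4*y + x^2*y^3 + x^2*y*z^2 - 4*x^2*y + y

-x^3*y^2*z + x^4*y + x^2*y^3 + x^2*y*z^2 - 4*x^2*y + y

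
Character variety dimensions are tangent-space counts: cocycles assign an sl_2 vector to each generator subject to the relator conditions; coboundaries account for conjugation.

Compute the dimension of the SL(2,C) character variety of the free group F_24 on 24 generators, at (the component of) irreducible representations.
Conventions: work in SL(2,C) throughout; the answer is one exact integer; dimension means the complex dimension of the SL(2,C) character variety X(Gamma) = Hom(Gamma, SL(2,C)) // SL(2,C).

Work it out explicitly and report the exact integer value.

69

Gamma = F_24 has 24 generators and no relators.
So Z^1 = (sl_2)^24 in full: dim Z^1 = 72.
At an irreducible rho the centralizer of the image in sl_2 is 0, so the coboundary map sl_2 -> Z^1 is injective: dim B^1 = 3.
Therefore dim X = 72 - 3 = 69.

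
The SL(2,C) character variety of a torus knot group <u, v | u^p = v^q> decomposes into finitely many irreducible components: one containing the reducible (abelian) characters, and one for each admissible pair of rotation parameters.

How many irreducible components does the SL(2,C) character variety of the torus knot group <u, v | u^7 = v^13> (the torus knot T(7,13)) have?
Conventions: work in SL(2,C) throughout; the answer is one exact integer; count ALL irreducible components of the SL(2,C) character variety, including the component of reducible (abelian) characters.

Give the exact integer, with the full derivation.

37

Gamma = < u, v | u^7 = v^13 > (torus knot T(7,13)); the central element u^7 = v^13 acts as +I or -I in any irreducible SL(2,C) representation.
So on each irreducible component the traces are pinned: tr(u) = 2*cos(pi*alpha/7) with 1 <= alpha <= 6, tr(v) = 2*cos(pi*beta/13) with 1 <= beta <= 12.
Consistency of u^7 = (-1)^alpha I with v^13 = (-1)^beta I forces alpha = beta (mod 2).
Counting: 3 odd alphas x 6 odd betas + 3 even alphas x 6 even betas = 18 + 18 = 36.
Total: 36 irreducible-character components + 1 reducible (abelian) component = 37.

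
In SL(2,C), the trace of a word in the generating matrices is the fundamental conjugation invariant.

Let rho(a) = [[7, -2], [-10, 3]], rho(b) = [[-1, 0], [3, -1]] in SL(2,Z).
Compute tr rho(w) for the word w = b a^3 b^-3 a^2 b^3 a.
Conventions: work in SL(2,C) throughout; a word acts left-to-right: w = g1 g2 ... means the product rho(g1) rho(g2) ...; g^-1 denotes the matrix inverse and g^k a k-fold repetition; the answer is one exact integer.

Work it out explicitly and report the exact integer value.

rho(b) = [[-1, 0], [3, -1]]
... * rho(a) = [[7, -2], [-10, 3]]  ->  [[-7, 2], [31, -9]]
... * rho(a) = [[7, -2], [-10, 3]]  ->  [[-69, 20], [307, -89]]
... * rho(a) = [[7, -2], [-10, 3]]  ->  [[-683, 198], [3039, -881]]
... * rho(b^-1) = [[-1, 0], [-3, -1]]  ->  [[89, -198], [-396, 881]]
... * rho(b^-1) = [[-1, 0], [-3, -1]]  ->  [[505, 198], [-2247, -881]]
... * rho(b^-1) = [[-1, 0], [-3, -1]]  ->  [[-1099, -198], [4890, 881]]
... * rho(a) = [[7, -2], [-10, 3]]  ->  [[-5713, 1604], [25420, -7137]]
... * rho(a) = [[7, -2], [-10, 3]]  ->  [[-56031, 16238], [249310, -72251]]
... * rho(b) = [[-1, 0], [3, -1]]  ->  [[104745, -16238], [-466063, 72251]]
... * rho(b) = [[-1, 0], [3, -1]]  ->  [[-153459, 16238], [682816, -72251]]
... * rho(b) = [[-1, 0], [3, -1]]  ->  [[202173, -16238], [-899569, 72251]]
... * rho(a) = [[7, -2], [-10, 3]]  ->  [[1577591, -453060], [-7019493, 2015891]]
tr = 1577591 + 2015891 = 3593482

3593482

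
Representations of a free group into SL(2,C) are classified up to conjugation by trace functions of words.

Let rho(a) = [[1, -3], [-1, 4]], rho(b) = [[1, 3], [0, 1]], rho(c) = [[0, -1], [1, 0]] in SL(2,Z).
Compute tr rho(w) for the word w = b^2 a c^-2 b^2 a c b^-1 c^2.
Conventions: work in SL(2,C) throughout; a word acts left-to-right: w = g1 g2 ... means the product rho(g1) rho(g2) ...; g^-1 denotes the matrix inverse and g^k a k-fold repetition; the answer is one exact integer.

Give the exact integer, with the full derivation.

rho(b) = [[1, 3], [0, 1]]
... * rho(b) = [[1, 3], [0, 1]]  ->  [[1, 6], [0, 1]]
... * rho(a) = [[1, -3], [-1, 4]]  ->  [[-5, 21], [-1, 4]]
... * rho(c^-1) = [[0, 1], [-1, 0]]  ->  [[-21, -5], [-4, -1]]
... * rho(c^-1) = [[0, 1], [-1, 0]]  ->  [[5, -21], [1, -4]]
... * rho(b) = [[1, 3], [0, 1]]  ->  [[5, -6], [1, -1]]
... * rho(b) = [[1, 3], [0, 1]]  ->  [[5, 9], [1, 2]]
... * rho(a) = [[1, -3], [-1, 4]]  ->  [[-4, 21], [-1, 5]]
... * rho(c) = [[0, -1], [1, 0]]  ->  [[21, 4], [5, 1]]
... * rho(b^-1) = [[1, -3], [0, 1]]  ->  [[21, -59], [5, -14]]
... * rho(c) = [[0, -1], [1, 0]]  ->  [[-59, -21], [-14, -5]]
... * rho(c) = [[0, -1], [1, 0]]  ->  [[-21, 59], [-5, 14]]
tr = -21 + 14 = -7

-7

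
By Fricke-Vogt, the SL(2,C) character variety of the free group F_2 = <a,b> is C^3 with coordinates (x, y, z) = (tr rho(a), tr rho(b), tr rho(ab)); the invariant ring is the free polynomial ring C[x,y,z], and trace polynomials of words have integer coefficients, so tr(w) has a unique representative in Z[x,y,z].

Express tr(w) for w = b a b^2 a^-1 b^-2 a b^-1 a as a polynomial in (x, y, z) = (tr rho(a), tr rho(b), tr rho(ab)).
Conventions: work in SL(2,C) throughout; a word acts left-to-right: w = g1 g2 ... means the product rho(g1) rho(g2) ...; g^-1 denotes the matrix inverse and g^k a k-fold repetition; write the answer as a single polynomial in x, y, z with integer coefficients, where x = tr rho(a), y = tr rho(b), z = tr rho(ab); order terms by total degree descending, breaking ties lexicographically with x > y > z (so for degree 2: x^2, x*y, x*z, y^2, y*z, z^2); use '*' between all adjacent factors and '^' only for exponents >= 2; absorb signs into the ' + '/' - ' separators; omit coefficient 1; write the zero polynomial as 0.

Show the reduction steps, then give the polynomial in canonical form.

trace(b a^2) = trace(a) * trace(b a) - trace(b)   [square of a] = x*z - y
trace(a b a^2) = trace(a) * trace(b a^2) - trace(b a)   [square of a] = x^2*z - x*y - z
trace(b a b a) = trace(b a) * trace(b a) - trace(1)   [split at a repeated b] = z^2 - 2
trace(b a b) = trace(b) * trace(a b) - trace(a)   [square of b] = y*z - x
trace(a b a^2 b) = trace(a) * trace(b a b a) - trace(b a b)   [square of a] = x*z^2 - y*z - x
trace(a b^-1 a b a) = trace(a b a^2) * trace(b) - trace(a b a^2 b)   [inverse elimination on b] = x^2*y*z - x*y^2 - x*z^2 + x
so trace(a^3 b a b) = trace(a) * trace(a b a b a) - trace(a b a b)   [square of a] = x^2*z^2 - x*y*z - x^2 - z^2 + 2
trace(a^3 b a) = trace(a) * trace(b a^3) - trace(b a^2)   [square of a] = x^3*z - x^2*y - 2*x*z + y
trace(a^2 b a b^2 a) = trace(b) * trace(a^3 b a b) - trace(a^3 b a)   [square of b] = x^2*y*z^2 - x^3*z - x*y^2*z - y*z^2 + 2*x*z + y
trace(b a b a b a) = trace(b a) * trace(b a b a) - trace(b^-1 a^-1)   [split at a repeated b] = z^3 - 3*z
trace(b a b a b) = trace(b) * trace(a b a b) - trace(a b a)   [square of b] = y*z^2 - x*z - y
trace(a b a^2 b a b) = trace(a) * trace(b a b a b a) - trace(b a b a b)   [square of a] = x*z^3 - y*z^2 - 2*x*z + y
reduce: trace(b^2) = trace(b) * trace(b) - trace(1)   [square of b] = y^2 - 2
trace(b a^2 b) = trace(a) * trace(b^2 a) - trace(b^2)   [square of a] = x*y*z - x^2 - y^2 + 2
trace(a b a^2 b a) = trace(a) * trace(b a^2 b a) - trace(b a^2 b)   [square of a] = x^2*z^2 - 2*x*y*z + y^2 - 2
reduce: trace(a^2 b a b^2 a b) = trace(b) * trace(a b a^2 b a b) - trace(a b a^2 b a)   [square of b] = x*y*z^3 - x^2*z^2 - y^2*z^2 + 2
trace(a b a b^2 a b^-1 a) = trace(a^2 b a b^2 a) * trace(b) - trace(a^2 b a b^2 a b)   [inverse elimination on b] = x^2*y^2*z^2 - x^3*y*z - x*y^3*z - x*y*z^3 + x^2*z^2 + 2*x*y*z + y^2 - 2
trace(a b a b a b^2 a) = trace(b) * trace(a^2 b a b a b) - trace(a^2 b a b a)   [square of b] = x*y*z^3 - x^2*z^2 - y^2*z^2 - x*y*z + x^2 + y^2 + z^2 - 2
trace(a b a b a b a b) = trace(a b) * trace(a b a b a b) - trace(a^-1 b^-1 a^-1 b^-1)   [split at a repeated a] = z^4 - 4*z^2 + 2
trace(a b a b a b^2 a b) = trace(b) * trace(a b a b a b a b) - trace(a b a b a b a)   [square of b] = y*z^4 - x*z^3 - 3*y*z^2 + 2*x*z + y
so trace(a b a b^2 a b^-1 a b) = trace(a b a b a b^2 a) * trace(b) - trace(a b a b a b^2 a b)   [inverse elimination on b] = x*y^2*z^3 - x^2*y*z^2 - y^3*z^2 - y*z^4 - x*y^2*z + x*z^3 + x^2*y + y^3 + 4*y*z^2 - 2*x*z - 3*y
trace(a b^-1 a b a b^2 a b^-1) = trace(a b a b^2 a b^-1 a) * trace(b) - trace(a b a b^2 a b^-1 a b)   [inverse elimination on b] = x^2*y^3*z^2 - x^3*y^2*z - x*y^4*z - 2*x*y^2*z^3 + 2*x^2*y*z^2 + y^3*z^2 + y*z^4 + 3*x*y^2*z - x*z^3 - x^2*y - 4*y*z^2 + 2*x*z + y
reduce: trace(a b^-1 a b a b^2 a) = trace(a b a b^2 a^2) * trace(b) - trace(a b a b^2 a^2 b)   [inverse elimination on b] = x^2*y^2*z^2 - x^3*y*z - x*y^3*z - x*y*z^3 + x^2*z^2 + 3*x*y*z - x^2 - z^2 + 2
trace(b^-2 a b^-1 a b a b^2 a) = trace(a b^-1 a b a b^2 a b^-1) * trace(b) - trace(a b^-1 a b a b^2 a)   [inverse elimination on b] = x^2*y^4*z^2 - x^3*y^3*z - x*y^5*z - 2*x*y^3*z^3 + x^2*y^2*z^2 + y^4*z^2 + y^2*z^4 + x^3*y*z + 4*x*y^3*z - x^2*y^2 - x^2*z^2 - 4*y^2*z^2 - x*y*z + x^2 + y^2 + z^2 - 2
reduce: trace(b a b^2 a^-1 b^-2 a b^-1 a) = trace(b^-2 a b^-1 a b a b^2) * trace(a) - trace(b^-2 a b^-1 a b a b^2 a)   [inverse elimination on a] = -x^2*y^4*z^2 + x^3*y^3*z + x*y^5*z + 2*x*y^3*z^3 - x^2*y^2*z^2 - y^4*z^2 - y^2*z^4 - 4*x*y^3*z + 4*y^2*z^2 + x*y*z - y^2 - z^2 + 2

-x^2*y^4*z^2 + x^3*y^3*z + x*y^5*z + 2*x*y^3*z^3 - x^2*y^2*z^2 - y^4*z^2 - y^2*z^4 - 4*x*y^3*z + 4*y^2*z^2 + x*y*z - y^2 - z^2 + 2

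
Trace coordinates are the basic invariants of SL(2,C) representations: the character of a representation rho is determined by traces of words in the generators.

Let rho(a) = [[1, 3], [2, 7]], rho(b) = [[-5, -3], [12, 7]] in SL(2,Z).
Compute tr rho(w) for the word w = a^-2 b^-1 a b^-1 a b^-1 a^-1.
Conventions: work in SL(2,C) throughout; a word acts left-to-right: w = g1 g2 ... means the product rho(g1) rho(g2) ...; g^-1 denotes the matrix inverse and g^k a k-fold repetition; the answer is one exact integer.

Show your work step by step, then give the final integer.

rho(a^-1) = [[7, -3], [-2, 1]]
... * rho(a^-1) = [[7, -3], [-2, 1]]  ->  [[55, -24], [-16, 7]]
... * rho(b^-1) = [[7, 3], [-12, -5]]  ->  [[673, 285], [-196, -83]]
... * rho(a) = [[1, 3], [2, 7]]  ->  [[1243, 4014], [-362, -1169]]
... * rho(b^-1) = [[7, 3], [-12, -5]]  ->  [[-39467, -16341], [11494, 4759]]
... * rho(a) = [[1, 3], [2, 7]]  ->  [[-72149, -232788], [21012, 67795]]
... * rho(b^-1) = [[7, 3], [-12, -5]]  ->  [[2288413, 947493], [-666456, -275939]]
... * rho(a^-1) = [[7, -3], [-2, 1]]  ->  [[14123905, -5917746], [-4113314, 1723429]]
tr = 14123905 + 1723429 = 15847334

15847334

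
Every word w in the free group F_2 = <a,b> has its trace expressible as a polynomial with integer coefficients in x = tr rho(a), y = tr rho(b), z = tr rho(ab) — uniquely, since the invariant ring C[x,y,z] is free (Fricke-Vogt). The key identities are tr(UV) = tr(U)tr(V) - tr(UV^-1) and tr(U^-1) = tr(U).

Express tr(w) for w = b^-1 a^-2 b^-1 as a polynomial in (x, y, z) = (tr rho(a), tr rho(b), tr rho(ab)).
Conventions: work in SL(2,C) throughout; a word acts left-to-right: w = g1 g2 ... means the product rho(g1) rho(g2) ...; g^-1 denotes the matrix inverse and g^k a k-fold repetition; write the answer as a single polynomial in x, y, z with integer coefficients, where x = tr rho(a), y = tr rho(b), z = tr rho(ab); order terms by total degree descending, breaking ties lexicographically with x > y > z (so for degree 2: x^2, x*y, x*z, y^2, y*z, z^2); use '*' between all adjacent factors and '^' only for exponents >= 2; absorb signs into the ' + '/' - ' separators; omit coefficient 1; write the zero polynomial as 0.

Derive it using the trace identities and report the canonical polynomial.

x*y*z - x^2 - y^2 + 2

next, trace(a^-1) = trace(a) = x
and trace(a^-1 b) = trace(b)*trace(a) - trace(b a)  (eliminate a^-1) = x*y - z
trace(b^-1 a^-1) = trace(a^-1)*trace(b) - trace(a^-1 b)  (eliminate b^-1) = z
trace(a^-2 b^-1) = trace(b^-1 a^-1)*trace(a) - trace(b^-1)  (eliminate a^-1) = x*z - y
and trace(a^-2) = trace(a^-1)*trace(a) - trace(1)  (eliminate a^-1) = x^2 - 2
next, trace(b^-1 a^-2 b^-1) = trace(a^-2 b^-1)*trace(b) - trace(a^-2)  (eliminate b^-1) = x*y*z - x^2 - y^2 + 2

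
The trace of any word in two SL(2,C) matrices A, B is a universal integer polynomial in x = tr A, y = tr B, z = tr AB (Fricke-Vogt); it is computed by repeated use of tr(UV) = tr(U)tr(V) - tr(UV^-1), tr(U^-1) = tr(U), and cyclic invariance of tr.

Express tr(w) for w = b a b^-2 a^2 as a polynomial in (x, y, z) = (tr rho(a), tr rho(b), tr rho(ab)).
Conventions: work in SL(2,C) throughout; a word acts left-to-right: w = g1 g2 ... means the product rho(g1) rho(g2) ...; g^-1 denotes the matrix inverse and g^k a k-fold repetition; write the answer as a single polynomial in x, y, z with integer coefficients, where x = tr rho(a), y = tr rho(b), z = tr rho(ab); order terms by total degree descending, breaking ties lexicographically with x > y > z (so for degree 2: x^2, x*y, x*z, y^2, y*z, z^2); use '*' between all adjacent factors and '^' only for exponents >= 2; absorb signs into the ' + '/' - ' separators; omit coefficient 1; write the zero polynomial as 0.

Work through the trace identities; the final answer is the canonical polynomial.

x^2*y^2*z - x*y^3 - x*y*z^2 - x^2*z + 2*x*y + z

tr(b a^2) = tr(a) tr(b a) - tr(b)  (reduce the a square) = x*z - y
tr(a^2 b a) = tr(a) tr(b a^2) - tr(b a)  (reduce the a square) = x^2*z - x*y - z
tr(b a b a) = tr(b a) tr(b a) - tr(1)  (split on b) = z^2 - 2
tr(b a b) = tr(b) tr(a b) - tr(a)  (reduce the b square) = y*z - x
tr(a^2 b a b) = tr(a) tr(b a b a) - tr(b a b)  (reduce the a square) = x*z^2 - y*z - x
tr(b^-1 a^2 b a) = tr(a^2 b a) tr(b) - tr(a^2 b a b)  (eliminate b^-1) = x^2*y*z - x*y^2 - x*z^2 + x
tr(b a b^-2 a^2) = tr(b^-1 a^2 b a) tr(b) - tr(b^-1 a^2 b a b)  (eliminate b^-1) = x^2*y^2*z - x*y^3 - x*y*z^2 - x^2*z + 2*x*y + z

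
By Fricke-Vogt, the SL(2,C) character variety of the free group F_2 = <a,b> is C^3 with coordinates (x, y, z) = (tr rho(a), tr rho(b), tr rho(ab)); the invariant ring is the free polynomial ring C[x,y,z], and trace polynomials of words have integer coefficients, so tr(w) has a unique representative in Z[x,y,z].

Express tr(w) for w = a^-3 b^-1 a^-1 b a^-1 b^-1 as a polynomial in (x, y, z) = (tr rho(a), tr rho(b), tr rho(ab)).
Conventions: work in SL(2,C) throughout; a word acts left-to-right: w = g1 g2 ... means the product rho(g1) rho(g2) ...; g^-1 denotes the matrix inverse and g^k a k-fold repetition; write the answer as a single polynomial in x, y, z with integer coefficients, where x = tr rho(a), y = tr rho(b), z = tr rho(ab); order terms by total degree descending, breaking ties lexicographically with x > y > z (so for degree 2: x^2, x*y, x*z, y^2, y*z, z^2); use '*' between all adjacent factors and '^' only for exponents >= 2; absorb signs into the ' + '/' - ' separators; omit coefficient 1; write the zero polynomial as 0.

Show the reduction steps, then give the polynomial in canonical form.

and tr(b^-1) = tr(b) = y
tr(b^-1 a) = tr(a) tr(b) - tr(a b)  (eliminate b^-1) = x*y - z
tr(b^-1 a^-1) = tr(b^-1) tr(a) - tr(b^-1 a)  (eliminate a^-1) = z
and tr(a^-2 b^-1) = tr(b^-1 a^-1) tr(a) - tr(b^-1)  (eliminate a^-1) = x*z - y
tr(a^-2 b^-1 a^-1) = tr(a^-2 b^-1) tr(a) - tr(a^-2 b^-1 a)  (eliminate a^-1) = x^2*z - x*y - z
next, tr(b a b) = tr(b) tr(a b) - tr(a)  (reduce the b square) = y*z - x
tr(b a b a) = tr(b a) tr(b a) - tr(1)  (split on b) = z^2 - 2
tr(a^-1 b a b) = tr(b a b) tr(a) - tr(b a b a)  (eliminate a^-1) = x*y*z - x^2 - z^2 + 2
tr(a^-1 b a b^-1) = tr(a^-1 b a) tr(b) - tr(a^-1 b a b)  (eliminate b^-1) = -x*y*z + x^2 + y^2 + z^2 - 2
tr(a^-1 b a b^-1 a^-1) = tr(a^-1 b a b^-1) tr(a) - tr(a^-1 b a b^-1 a)  (eliminate a^-1) = -x^2*y*z + x^3 + x*y^2 + x*z^2 - 3*x
tr(b^2) = tr(b) tr(b) - tr(1)  (reduce the b square) = y^2 - 2
and tr(b a^-1 b) = tr(b^2) tr(a) - tr(b^2 a)  (eliminate a^-1) = x*y^2 - y*z - x
next, tr(b a b^2) = tr(b) tr(a b^2) - tr(a b)  (reduce the b square) = y^2*z - x*y - z
and tr(b a b^2 a) = tr(b) tr(a b a b) - tr(a b a)  (reduce the b square) = y*z^2 - x*z - y
tr(b a^-1 b a b) = tr(b a b^2) tr(a) - tr(b a b^2 a)  (eliminate a^-1) = x*y^2*z - x^2*y - y*z^2 + y
next, tr(b a b a b a) = tr(b a b a) tr(b a) - tr(a b)  (split on b) = z^3 - 3*z
tr(b a^-1 b a b a) = tr(b a b a b) tr(a) - tr(b a b a b a)  (eliminate a^-1) = x*y*z^2 - x^2*z - z^3 - x*y + 3*z
tr(a^-1 b a^-1 b a b) = tr(b a^-1 b a b) tr(a) - tr(b a^-1 b a b a)  (eliminate a^-1) = x^2*y^2*z - x^3*y - 2*x*y*z^2 + x^2*z + z^3 + 2*x*y - 3*z
tr(a^-1 b a b^-1 a^-1 b) = tr(a^-1 b a^-1 b a) tr(b) - tr(a^-1 b a^-1 b a b)  (eliminate b^-1) = -x^2*y^2*z + x^3*y + x*y^3 + 2*x*y*z^2 - x^2*z - y^2*z - z^3 - 3*x*y + 3*z
tr(a^-1 b^-1 a^-1 b a b^-1) = tr(a^-1 b a b^-1 a^-1) tr(b) - tr(a^-1 b a b^-1 a^-1 b)  (eliminate b^-1) = -x*y*z^2 + x^2*z + y^2*z + z^3 - 3*z
tr(a b a b^-1) = tr(a b a) tr(b) - tr(a b a b)  (eliminate b^-1) = x*y*z - y^2 - z^2 + 2
tr(b a b^-2 a) = tr(a b a b^-1) tr(b) - tr(a b a)  (eliminate b^-1) = x*y^2*z - y^3 - y*z^2 - x*z + 3*y
tr(b^-1 a^-1 b a b^-1) = tr(b a b^-2) tr(a) - tr(b a b^-2 a)  (eliminate a^-1) = -x*y^2*z + x^2*y + y^3 + y*z^2 - 3*y
tr(b^-1 a^-2 b^-1 a^-1 b a) = tr(a^-1 b^-1 a^-1 b a b^-1) tr(a) - tr(a^-1 b^-1 a^-1 b a b^-1 a)  (eliminate a^-1) = -x^2*y*z^2 + x^3*z + 2*x*y^2*z + x*z^3 - x^2*y - y^3 - y*z^2 - 3*x*z + 3*y
next, tr(a^-1 b^-1 a^-1 b a^-1 b^-1 a^-1) = tr(b^-1 a^-2 b^-1 a^-1 b) tr(a) - tr(b^-1 a^-2 b^-1 a^-1 b a)  (eliminate a^-1) = x^2*y*z^2 - 2*x*y^2*z - x*z^3 + y^3 + y*z^2 + 2*x*z - 3*y
next, tr(b^-1 a b a^-1 b^-1) = tr(b^-2 a b) tr(a) - tr(b^-2 a b a)  (eliminate a^-1) = -x*y^2*z + x^2*y + y^3 + y*z^2 - 3*y
and tr(b a^-1 b^-1 a^-1 b^-1 a) = tr(b^-1 a b a^-1 b^-1) tr(a) - tr(b^-1 a b a^-1 b^-1 a)  (eliminate a^-1) = -x*y*z^2 + x^2*z + y^2*z + z^3 - 3*z
next, tr(a^-1 b^-1 a^-1 b a^-1 b^-1) = tr(b a^-1 b^-1 a^-1 b^-1) tr(a) - tr(b a^-1 b^-1 a^-1 b^-1 a)  (eliminate a^-1) = x*y*z^2 - y^2*z - z^3 - x*y + 3*z
tr(a^-3 b^-1 a^-1 b a^-1 b^-1) = tr(a^-1 b^-1 a^-1 b a^-1 b^-1 a^-1) tr(a) - tr(a^-1 b^-1 a^-1 b a^-1 b^-1)  (eliminate a^-1) = x^3*y*z^2 - 2*x^2*y^2*z - x^2*z^3 + x*y^3 + 2*x^2*z + y^2*z + z^3 - 2*x*y - 3*z

x^3*y*z^2 - 2*x^2*y^2*z - x^2*z^3 + x*y^3 + 2*x^2*z + y^2*z + z^3 - 2*x*y - 3*z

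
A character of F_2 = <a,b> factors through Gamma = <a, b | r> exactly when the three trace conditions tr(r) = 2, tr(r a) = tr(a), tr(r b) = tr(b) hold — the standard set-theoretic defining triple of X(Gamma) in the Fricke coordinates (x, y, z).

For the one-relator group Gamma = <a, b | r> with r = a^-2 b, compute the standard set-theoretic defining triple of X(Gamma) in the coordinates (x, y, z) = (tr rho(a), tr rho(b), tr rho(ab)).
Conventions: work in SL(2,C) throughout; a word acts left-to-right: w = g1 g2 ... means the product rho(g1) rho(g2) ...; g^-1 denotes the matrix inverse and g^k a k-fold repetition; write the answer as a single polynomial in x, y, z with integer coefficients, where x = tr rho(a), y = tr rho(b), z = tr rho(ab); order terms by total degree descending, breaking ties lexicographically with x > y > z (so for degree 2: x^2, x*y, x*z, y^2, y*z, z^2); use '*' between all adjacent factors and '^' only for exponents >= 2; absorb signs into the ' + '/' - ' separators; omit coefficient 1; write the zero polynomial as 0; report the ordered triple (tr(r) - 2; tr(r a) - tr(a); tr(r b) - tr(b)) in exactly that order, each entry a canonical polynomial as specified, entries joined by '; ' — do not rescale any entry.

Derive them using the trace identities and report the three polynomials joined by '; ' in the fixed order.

x^2*y - x*z - y - 2; x*y - x - z; x^2*y^2 - x*y*z - x^2 - y^2 - y + 2

tr(b a^-1) = tr(b) * tr(a) - tr(b a) = x*y - z
tr(a^-2 b) = tr(b a^-1) * tr(a) - tr(b) = x^2*y - x*z - y
tr(b^2) = tr(b) * tr(b) - tr(1) = y^2 - 2
next, tr(b^2 a) = tr(b) * tr(a b) - tr(a) = y*z - x
and tr(a^-1 b^2) = tr(b^2) * tr(a) - tr(b^2 a) = x*y^2 - y*z - x
next, tr(a^-2 b^2) = tr(a^-1 b^2) * tr(a) - tr(a^-1 b^2 a) = x^2*y^2 - x*y*z - x^2 - y^2 + 2
assemble the triple (tr(r) - 2; tr(r a) - x; tr(r b) - y)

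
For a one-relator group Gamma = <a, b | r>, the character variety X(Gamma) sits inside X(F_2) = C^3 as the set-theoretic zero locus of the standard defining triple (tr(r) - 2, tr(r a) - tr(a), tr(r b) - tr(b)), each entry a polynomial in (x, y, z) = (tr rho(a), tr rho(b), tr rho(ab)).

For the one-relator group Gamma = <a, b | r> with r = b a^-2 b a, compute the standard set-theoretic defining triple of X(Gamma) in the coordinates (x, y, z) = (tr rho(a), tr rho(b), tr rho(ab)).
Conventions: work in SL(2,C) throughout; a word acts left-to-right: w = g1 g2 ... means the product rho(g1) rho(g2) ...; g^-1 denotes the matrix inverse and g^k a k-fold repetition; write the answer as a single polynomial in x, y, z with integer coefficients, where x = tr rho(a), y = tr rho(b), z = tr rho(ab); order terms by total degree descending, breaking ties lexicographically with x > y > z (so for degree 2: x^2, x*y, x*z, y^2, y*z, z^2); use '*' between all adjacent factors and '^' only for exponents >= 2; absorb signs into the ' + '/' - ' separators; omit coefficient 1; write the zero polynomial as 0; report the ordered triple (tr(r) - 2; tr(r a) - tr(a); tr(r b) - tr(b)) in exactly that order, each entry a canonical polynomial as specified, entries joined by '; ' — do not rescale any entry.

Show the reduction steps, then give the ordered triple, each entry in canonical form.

trace(b a b) = trace(b)*trace(a b) - trace(a) = y*z - x
trace(b a b a) = trace(b a)*trace(b a) - trace(1)   [split at repeated b] = z^2 - 2
trace(b a b a^-1) = trace(b a b)*trace(a) - trace(b a b a) = x*y*z - x^2 - z^2 + 2
trace(b a^-2 b a) = trace(b a b a^-1)*trace(a) - trace(b a b) = x^2*y*z - x^3 - x*z^2 - y*z + 3*x
reduce: trace(b^2) = trace(b)*trace(b) - trace(1)   [square of b] = y^2 - 2
trace(b a^2 b) = trace(a)*trace(b^2 a) - trace(b^2)   [square of a] = x*y*z - x^2 - y^2 + 2
so trace(b a^2 b a) = trace(a)*trace(b a b a) - trace(b a b)   [square of a] = x*z^2 - y*z - x
so trace(a^-1 b a^2 b) = trace(b a^2 b)*trace(a) - trace(b a^2 b a)   [inverse elimination on a] = x^2*y*z - x^3 - x*y^2 - x*z^2 + y*z + 3*x
trace(b a^-2 b a^2) = trace(a^-1 b a^2 b)*trace(a) - trace(a^-1 b a^2 b a)   [inverse elimination on a] = x^3*y*z - x^4 - x^2*y^2 - x^2*z^2 + 4*x^2 + y^2 - 2
so trace(b a b^2) = trace(b)*trace(a b^2) - trace(a b)   [square of b] = y^2*z - x*y - z
trace(a b a) = trace(a)*trace(b a) - trace(b)   [square of a] = x*z - y
reduce: trace(b a b^2 a) = trace(b)*trace(a b a b) - trace(a b a)   [square of b] = y*z^2 - x*z - y
trace(a^-1 b a b^2) = trace(b a b^2)*trace(a) - trace(b a b^2 a)   [inverse elimination on a] = x*y^2*z - x^2*y - y*z^2 + y
trace(b a^-2 b a b) = trace(a^-1 b a b^2)*trace(a) - trace(a^-1 b a b^2 a)   [inverse elimination on a] = x^2*y^2*z - x^3*y - x*y*z^2 - y^2*z + 2*x*y + z
assemble the triple (trace(r) - 2; trace(r a) - x; trace(r b) - y)

x^2*y*z - x^3 - x*z^2 - y*z + 3*x - 2; x^3*y*z - x^4 - x^2*y^2 - x^2*z^2 + 4*x^2 + y^2 - x - 2; x^2*y^2*z - x^3*y - x*y*z^2 - y^2*z + 2*x*y - y + z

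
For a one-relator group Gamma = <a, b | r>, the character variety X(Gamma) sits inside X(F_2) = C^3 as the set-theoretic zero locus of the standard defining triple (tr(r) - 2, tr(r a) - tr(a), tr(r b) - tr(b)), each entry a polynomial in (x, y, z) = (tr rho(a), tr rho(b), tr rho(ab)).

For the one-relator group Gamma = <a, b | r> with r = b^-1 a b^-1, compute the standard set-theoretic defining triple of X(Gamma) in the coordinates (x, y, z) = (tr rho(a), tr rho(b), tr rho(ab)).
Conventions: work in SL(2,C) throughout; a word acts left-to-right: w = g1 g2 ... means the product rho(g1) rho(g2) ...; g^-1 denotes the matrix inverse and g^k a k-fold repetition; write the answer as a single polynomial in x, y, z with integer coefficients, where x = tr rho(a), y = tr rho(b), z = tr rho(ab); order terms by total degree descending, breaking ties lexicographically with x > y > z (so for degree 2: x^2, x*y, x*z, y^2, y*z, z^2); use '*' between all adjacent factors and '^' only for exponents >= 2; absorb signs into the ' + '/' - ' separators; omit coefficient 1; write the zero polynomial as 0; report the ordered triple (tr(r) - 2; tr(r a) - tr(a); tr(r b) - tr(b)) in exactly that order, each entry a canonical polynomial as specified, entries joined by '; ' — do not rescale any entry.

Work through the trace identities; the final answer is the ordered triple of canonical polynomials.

tr(a b^-1) = tr(a)*tr(b) - tr(a b)  (eliminate b^-1) = x*y - z
use: tr(b^-1 a b^-1) = tr(a b^-1)*tr(b) - tr(a)  (eliminate b^-1) = x*y^2 - y*z - x
apply: tr(a^2) = tr(a)*tr(a) - tr(1) = x^2 - 2
use: tr(a^2 b) = tr(a)*tr(b a) - tr(b) = x*z - y
use: tr(a b^-1 a) = tr(a^2)*tr(b) - tr(a^2 b) = x^2*y - x*z - y
apply: tr(a b a b) = tr(a b)*tr(a b) - tr(1)   [split at repeated a] = z^2 - 2
tr(a b^-1 a b) = tr(a b a)*tr(b) - tr(a b a b) = x*y*z - y^2 - z^2 + 2
use: tr(b^-1 a b^-1 a) = tr(a b^-1 a)*tr(b) - tr(a b^-1 a b) = x^2*y^2 - 2*x*y*z + z^2 - 2
assemble the triple (tr(r) - 2; tr(r a) - x; tr(r b) - y)

x*y^2 - y*z - x - 2; x^2*y^2 - 2*x*y*z + z^2 - x - 2; x*y - y - z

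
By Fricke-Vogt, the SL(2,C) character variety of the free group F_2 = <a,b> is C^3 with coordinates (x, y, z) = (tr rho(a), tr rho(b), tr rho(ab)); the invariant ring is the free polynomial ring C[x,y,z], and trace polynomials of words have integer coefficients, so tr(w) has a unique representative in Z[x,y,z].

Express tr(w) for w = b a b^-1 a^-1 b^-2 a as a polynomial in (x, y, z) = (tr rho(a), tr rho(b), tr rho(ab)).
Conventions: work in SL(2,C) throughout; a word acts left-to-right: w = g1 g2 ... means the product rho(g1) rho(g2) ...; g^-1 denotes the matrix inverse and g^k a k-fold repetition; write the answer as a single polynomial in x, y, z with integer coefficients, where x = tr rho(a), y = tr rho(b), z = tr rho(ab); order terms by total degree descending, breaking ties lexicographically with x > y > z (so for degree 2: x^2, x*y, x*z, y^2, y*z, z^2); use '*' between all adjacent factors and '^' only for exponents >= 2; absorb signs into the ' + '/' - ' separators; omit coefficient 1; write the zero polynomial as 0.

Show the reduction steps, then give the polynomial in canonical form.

x*y^2*z^2 - x^2*y*z - y^3*z - y*z^3 + x*y^2 + 3*y*z - x

and trace(a b a) = trace(a) trace(b a) - trace(b) = x*z - y
trace(b a b a) = trace(b a) trace(b a) - trace(1) = z^2 - 2
and trace(b a b) = trace(b) trace(a b) - trace(a) = y*z - x
next, trace(a b a b a) = trace(a) trace(b a b a) - trace(b a b) = x*z^2 - y*z - x
next, trace(a b a b a b) = trace(a b) trace(a b a b) - trace(a^-1 b^-1) = z^3 - 3*z
trace(b a b a b^-1 a) = trace(a b a b a) trace(b) - trace(a b a b a b) = x*y*z^2 - y^2*z - z^3 - x*y + 3*z
trace(a b a b^-1 a^-1 b) = trace(b a b a b^-1) trace(a) - trace(b a b a b^-1 a) = -x*y*z^2 + x^2*z + y^2*z + z^3 - 3*z
trace(a b a b^-1 a^-1 b^-1) = trace(a b a b^-1 a^-1) trace(b) - trace(a b a b^-1 a^-1 b) = x*y*z^2 - x^2*z - y^2*z - z^3 + x*y + 3*z
next, trace(b a b^-1 a^-1 b^-2 a) = trace(a b a b^-1 a^-1 b^-1) trace(b) - trace(a b a b^-1 a^-1) = x*y^2*z^2 - x^2*y*z - y^3*z - y*z^3 + x*y^2 + 3*y*z - x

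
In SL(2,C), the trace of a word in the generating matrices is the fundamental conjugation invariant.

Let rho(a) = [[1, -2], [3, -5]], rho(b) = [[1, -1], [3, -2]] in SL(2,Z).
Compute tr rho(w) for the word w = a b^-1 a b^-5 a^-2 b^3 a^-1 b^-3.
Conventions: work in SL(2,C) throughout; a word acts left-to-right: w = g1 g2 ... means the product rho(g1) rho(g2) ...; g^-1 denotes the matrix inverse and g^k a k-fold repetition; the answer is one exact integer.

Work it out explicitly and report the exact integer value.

rho(a) = [[1, -2], [3, -5]]
... * rho(b^-1) = [[-2, 1], [-3, 1]]  ->  [[4, -1], [9, -2]]
... * rho(a) = [[1, -2], [3, -5]]  ->  [[1, -3], [3, -8]]
... * rho(b^-1) = [[-2, 1], [-3, 1]]  ->  [[7, -2], [18, -5]]
... * rho(b^-1) = [[-2, 1], [-3, 1]]  ->  [[-8, 5], [-21, 13]]
... * rho(b^-1) = [[-2, 1], [-3, 1]]  ->  [[1, -3], [3, -8]]
... * rho(b^-1) = [[-2, 1], [-3, 1]]  ->  [[7, -2], [18, -5]]
... * rho(b^-1) = [[-2, 1], [-3, 1]]  ->  [[-8, 5], [-21, 13]]
... * rho(a^-1) = [[-5, 2], [-3, 1]]  ->  [[25, -11], [66, -29]]
... * rho(a^-1) = [[-5, 2], [-3, 1]]  ->  [[-92, 39], [-243, 103]]
... * rho(b) = [[1, -1], [3, -2]]  ->  [[25, 14], [66, 37]]
... * rho(b) = [[1, -1], [3, -2]]  ->  [[67, -53], [177, -140]]
... * rho(b) = [[1, -1], [3, -2]]  ->  [[-92, 39], [-243, 103]]
... * rho(a^-1) = [[-5, 2], [-3, 1]]  ->  [[343, -145], [906, -383]]
... * rho(b^-1) = [[-2, 1], [-3, 1]]  ->  [[-251, 198], [-663, 523]]
... * rho(b^-1) = [[-2, 1], [-3, 1]]  ->  [[-92, -53], [-243, -140]]
... * rho(b^-1) = [[-2, 1], [-3, 1]]  ->  [[343, -145], [906, -383]]
tr = 343 + -383 = -40

-40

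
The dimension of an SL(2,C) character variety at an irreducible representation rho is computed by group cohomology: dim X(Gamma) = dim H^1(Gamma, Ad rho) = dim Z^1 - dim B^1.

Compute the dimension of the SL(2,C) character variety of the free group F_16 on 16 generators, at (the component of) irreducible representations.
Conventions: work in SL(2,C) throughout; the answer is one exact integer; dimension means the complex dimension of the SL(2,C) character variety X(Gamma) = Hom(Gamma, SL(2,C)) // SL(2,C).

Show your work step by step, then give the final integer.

45

Here Gamma is free of rank 16 — no relator constrains a cocycle.
So Z^1 = (sl_2)^16 in full: dim Z^1 = 48.
dim B^1 = 3: the coboundary map is injective because an irreducible image has centralizer 0 in sl_2.
dim H^1 = 48 - 3 = 45, which is dim X.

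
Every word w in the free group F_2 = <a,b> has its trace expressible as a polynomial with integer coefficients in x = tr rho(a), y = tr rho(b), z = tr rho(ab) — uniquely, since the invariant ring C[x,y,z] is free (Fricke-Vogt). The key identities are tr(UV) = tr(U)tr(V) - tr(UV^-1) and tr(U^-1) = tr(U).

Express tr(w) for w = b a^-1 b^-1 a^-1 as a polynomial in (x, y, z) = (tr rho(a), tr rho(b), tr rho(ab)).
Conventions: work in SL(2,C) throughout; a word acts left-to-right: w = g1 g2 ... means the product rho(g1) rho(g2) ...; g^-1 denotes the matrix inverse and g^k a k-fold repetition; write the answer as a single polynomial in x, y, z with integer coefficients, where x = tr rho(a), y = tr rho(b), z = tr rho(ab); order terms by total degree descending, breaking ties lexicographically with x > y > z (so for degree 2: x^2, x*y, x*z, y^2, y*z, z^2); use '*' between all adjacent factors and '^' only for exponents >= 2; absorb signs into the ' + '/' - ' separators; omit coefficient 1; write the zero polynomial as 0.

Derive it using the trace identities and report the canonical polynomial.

trace(a^-1) = trace(a) = x
trace(b a b) = trace(b) trace(a b) - trace(a) = y*z - x
and trace(b a b a) = trace(b a) trace(b a) - trace(1) = z^2 - 2
and trace(a^-1 b a b) = trace(b a b) trace(a) - trace(b a b a) = x*y*z - x^2 - z^2 + 2
and trace(b^-1 a^-1 b a) = trace(a^-1 b a) trace(b) - trace(a^-1 b a b) = -x*y*z + x^2 + y^2 + z^2 - 2
trace(b a^-1 b^-1 a^-1) = trace(b^-1 a^-1 b) trace(a) - trace(b^-1 a^-1 b a) = x*y*z - y^2 - z^2 + 2

x*y*z - y^2 - z^2 + 2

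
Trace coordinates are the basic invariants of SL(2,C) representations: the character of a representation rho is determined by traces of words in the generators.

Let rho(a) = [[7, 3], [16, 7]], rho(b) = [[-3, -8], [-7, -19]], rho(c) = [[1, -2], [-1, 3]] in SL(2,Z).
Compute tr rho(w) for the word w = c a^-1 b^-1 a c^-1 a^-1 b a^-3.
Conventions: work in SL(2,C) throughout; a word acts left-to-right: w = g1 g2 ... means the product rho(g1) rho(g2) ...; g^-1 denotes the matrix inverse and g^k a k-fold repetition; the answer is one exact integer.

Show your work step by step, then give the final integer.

rho(c) = [[1, -2], [-1, 3]]
... * rho(a^-1) = [[7, -3], [-16, 7]]  ->  [[39, -17], [-55, 24]]
... * rho(b^-1) = [[-19, 8], [7, -3]]  ->  [[-860, 363], [1213, -512]]
... * rho(a) = [[7, 3], [16, 7]]  ->  [[-212, -39], [299, 55]]
... * rho(c^-1) = [[3, 2], [1, 1]]  ->  [[-675, -463], [952, 653]]
... * rho(a^-1) = [[7, -3], [-16, 7]]  ->  [[2683, -1216], [-3784, 1715]]
... * rho(b) = [[-3, -8], [-7, -19]]  ->  [[463, 1640], [-653, -2313]]
... * rho(a^-1) = [[7, -3], [-16, 7]]  ->  [[-22999, 10091], [32437, -14232]]
... * rho(a^-1) = [[7, -3], [-16, 7]]  ->  [[-322449, 139634], [454771, -196935]]
... * rho(a^-1) = [[7, -3], [-16, 7]]  ->  [[-4491287, 1944785], [6334357, -2742858]]
tr = -4491287 + -2742858 = -7234145

-7234145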